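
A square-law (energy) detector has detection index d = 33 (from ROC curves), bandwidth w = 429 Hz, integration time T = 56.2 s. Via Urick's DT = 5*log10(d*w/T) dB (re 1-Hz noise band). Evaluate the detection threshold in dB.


DT = 5*log10(d*w/T) = 5*log10(33 * 429 / 56.2) = 5*log10(251.9) = 12.01

12.01 dB


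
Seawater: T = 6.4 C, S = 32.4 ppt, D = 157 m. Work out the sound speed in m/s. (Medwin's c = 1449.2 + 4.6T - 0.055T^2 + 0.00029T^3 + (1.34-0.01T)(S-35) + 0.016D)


1475.66 m/s


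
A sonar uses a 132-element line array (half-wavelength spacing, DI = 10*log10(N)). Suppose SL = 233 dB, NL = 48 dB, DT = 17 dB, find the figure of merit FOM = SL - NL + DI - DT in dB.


Step 1: DI = 10*log10(132) = 21.21 dB
Step 2: FOM = SL - NL + DI - DT = 233 - 48 + 21.21 - 17 = 189.21

189.21 dB


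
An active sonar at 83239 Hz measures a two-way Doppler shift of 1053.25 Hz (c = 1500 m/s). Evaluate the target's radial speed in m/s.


9.49 m/s


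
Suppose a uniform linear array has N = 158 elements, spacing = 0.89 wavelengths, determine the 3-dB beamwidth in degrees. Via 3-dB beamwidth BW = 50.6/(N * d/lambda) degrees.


0.36 deg


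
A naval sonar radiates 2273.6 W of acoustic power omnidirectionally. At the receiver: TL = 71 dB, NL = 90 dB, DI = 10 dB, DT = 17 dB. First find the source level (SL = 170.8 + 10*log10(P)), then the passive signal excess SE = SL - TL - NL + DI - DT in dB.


Step 1: SL = 170.8 + 10*log10(2273.6) = 204.37 dB
Step 2: SE = SL - TL - NL + DI - DT = 204.37 - 71 - 90 + 10 - 17 = 36.37

36.37 dB


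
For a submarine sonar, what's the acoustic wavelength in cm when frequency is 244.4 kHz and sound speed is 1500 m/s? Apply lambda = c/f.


lambda = c/f = 1500 / 244400 = 0.0061 m = 0.61 cm

0.61 cm


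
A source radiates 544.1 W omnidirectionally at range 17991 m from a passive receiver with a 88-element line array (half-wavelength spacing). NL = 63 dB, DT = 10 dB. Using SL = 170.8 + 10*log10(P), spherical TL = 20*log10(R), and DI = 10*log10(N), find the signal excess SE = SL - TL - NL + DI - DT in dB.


Step 1: SL = 170.8 + 10*log10(544.1) = 198.16 dB
Step 2: TL = 20*log10(17991) = 85.1 dB
Step 3: DI = 10*log10(88) = 19.44 dB
Step 4: SE = SL - TL - NL + DI - DT = 198.16 - 85.1 - 63 + 19.44 - 10 = 59.5

59.5 dB


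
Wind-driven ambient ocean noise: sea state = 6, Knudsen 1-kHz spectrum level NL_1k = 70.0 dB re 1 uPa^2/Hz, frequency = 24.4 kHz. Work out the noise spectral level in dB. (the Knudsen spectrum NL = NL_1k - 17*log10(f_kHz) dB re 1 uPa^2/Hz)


NL = NL_1k - 17*log10(f_kHz) = 70.0 - 17*log10(24.4) = 70.0 - (23.59) = 46.41

46.41 dB


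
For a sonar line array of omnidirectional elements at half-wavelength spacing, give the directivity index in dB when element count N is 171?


DI = 10*log10(171) = 22.33

22.33 dB


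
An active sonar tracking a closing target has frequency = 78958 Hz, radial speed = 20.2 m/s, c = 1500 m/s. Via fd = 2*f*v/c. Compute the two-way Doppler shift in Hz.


fd = 2*f*v/c = 2 * 78958 * 20.2 / 1500 = 2126.6

2126.6 Hz


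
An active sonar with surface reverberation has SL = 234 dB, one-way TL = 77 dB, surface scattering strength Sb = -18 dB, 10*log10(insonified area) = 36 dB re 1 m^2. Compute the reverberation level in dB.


98 dB


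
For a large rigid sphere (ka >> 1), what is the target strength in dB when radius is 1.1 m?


-5.19 dB


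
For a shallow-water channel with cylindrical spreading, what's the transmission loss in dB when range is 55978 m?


47.48 dB


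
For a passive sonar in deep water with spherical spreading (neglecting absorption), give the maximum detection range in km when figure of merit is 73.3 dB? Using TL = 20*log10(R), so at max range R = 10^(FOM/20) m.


At max range FOM = TL, so 20*log10(R) = 73.3
R = 10^(73.3/20) = 4623.81 m = 4.62 km

4.62 km


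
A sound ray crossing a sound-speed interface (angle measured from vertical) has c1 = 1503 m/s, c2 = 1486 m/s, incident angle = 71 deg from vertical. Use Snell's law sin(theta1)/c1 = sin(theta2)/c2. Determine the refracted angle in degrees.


sin(theta2) = (c2/c1)*sin(theta1) = (1486/1503)*sin(71 deg) = 0.93482
theta2 = arcsin(0.93482) = 69.2

69.2 deg


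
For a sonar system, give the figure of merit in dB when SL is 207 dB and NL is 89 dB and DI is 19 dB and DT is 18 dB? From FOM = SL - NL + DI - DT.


FOM = SL - NL + DI - DT = 207 - 89 + 19 - 18 = 119

119 dB


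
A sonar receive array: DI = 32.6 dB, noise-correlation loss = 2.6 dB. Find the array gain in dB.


30.0 dB


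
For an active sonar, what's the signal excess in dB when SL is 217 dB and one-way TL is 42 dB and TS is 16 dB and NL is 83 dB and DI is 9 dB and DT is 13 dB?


SE = SL - 2*TL + TS - NL + DI - DT = 217 - 2*42 + (16) - 83 + 9 - 13 = 62

62 dB


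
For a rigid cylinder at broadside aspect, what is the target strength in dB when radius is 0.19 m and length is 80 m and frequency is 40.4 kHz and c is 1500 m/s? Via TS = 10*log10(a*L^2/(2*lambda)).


lambda = 1500/40400 = 0.03713 m
TS = 10*log10(0.19*80^2/(2*0.03713)) = 42.14

42.14 dB


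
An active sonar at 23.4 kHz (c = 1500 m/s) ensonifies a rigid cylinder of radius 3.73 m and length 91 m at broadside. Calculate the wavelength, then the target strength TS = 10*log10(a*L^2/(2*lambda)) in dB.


Step 1: lambda = c/f = 1500/23400 = 0.0641 m
Step 2: TS = 10*log10(a*L^2/(2*lambda)) = 10*log10(3.73*91^2/(2*0.0641)) = 53.82

53.82 dB


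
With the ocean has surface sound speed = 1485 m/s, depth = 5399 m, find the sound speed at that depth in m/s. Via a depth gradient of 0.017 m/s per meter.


1576.783 m/s


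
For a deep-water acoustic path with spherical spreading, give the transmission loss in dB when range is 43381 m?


TL = 20*log10(43381) = 92.75

92.75 dB


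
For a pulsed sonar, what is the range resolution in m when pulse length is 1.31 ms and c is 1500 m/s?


dR = c*tau/2 = 1500 * 1.31e-3 / 2 = 0.9825

0.9825 m


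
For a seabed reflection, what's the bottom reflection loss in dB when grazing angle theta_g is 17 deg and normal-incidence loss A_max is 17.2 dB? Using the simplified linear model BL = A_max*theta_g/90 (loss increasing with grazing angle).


BL = A_max * theta_g / 90 = 17.2 * 17 / 90 = 3.25

3.25 dB


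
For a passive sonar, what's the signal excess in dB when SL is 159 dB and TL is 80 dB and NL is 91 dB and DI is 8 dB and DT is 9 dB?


-13 dB


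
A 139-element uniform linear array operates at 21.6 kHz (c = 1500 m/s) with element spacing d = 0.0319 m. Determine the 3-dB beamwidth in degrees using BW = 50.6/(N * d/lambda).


Step 1: lambda = 1500/21600 = 0.06944 m
Step 2: d/lambda = 0.0319/0.06944 = 0.4594
Step 3: BW = 50.6/(N * d/lambda) = 50.6/(139 * 0.4594) = 0.79

0.79 deg


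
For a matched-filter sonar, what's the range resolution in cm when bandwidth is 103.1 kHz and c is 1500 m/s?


dR = c/(2*BW) = 1500 / (2 * 103.1e3) = 0.0073 m = 0.73 cm

0.73 cm


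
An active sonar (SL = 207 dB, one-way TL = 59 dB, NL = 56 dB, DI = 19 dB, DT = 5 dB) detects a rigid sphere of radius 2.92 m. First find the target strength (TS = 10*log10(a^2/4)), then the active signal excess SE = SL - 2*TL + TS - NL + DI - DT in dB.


Step 1: TS = 10*log10(2.92^2/4) = 3.29 dB
Step 2: SE = SL - 2*TL + TS - NL + DI - DT = 207 - 2*59 + (3.29) - 56 + 19 - 5 = 50.29

50.29 dB


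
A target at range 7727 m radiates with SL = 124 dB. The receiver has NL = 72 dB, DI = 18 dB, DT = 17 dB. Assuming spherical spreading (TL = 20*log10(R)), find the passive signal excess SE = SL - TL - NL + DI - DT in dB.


Step 1: TL = 20*log10(7727) = 77.76 dB
Step 2: SE = 124 - 77.76 - 72 + 18 - 17 = -24.76

-24.76 dB


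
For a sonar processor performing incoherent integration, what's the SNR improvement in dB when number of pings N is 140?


Gain = 5*log10(140) = 10.73

10.73 dB


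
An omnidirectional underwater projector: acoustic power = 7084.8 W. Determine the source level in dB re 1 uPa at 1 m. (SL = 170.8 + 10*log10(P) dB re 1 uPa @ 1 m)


SL = 170.8 + 10*log10(7084.8) = 170.8 + 38.5 = 209.3

209.3 dB


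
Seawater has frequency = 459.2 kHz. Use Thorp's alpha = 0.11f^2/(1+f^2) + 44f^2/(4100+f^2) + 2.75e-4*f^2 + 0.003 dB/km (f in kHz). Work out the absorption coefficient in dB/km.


f^2 = 210864.64
alpha = 0.11*210864.64/(1+210864.64) + 44*210864.64/(4100+210864.64) + 2.75e-4*210864.64 + 0.003 = 101.262

101.262 dB/km


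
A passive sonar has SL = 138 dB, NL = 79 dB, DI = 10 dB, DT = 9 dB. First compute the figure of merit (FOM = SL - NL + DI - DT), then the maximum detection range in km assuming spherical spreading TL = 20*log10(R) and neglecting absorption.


Step 1: FOM = SL - NL + DI - DT = 138 - 79 + 10 - 9 = 60 dB
Step 2: at max range FOM = TL = 20*log10(R), so R = 10^(60/20) = 1000.0 m = 1.0 km

1.0 km


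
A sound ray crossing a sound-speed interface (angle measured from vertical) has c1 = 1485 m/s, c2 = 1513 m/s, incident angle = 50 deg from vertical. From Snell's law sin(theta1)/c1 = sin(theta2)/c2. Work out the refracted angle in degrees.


sin(theta2) = (c2/c1)*sin(theta1) = (1513/1485)*sin(50 deg) = 0.78049
theta2 = arcsin(0.78049) = 51.31

51.31 deg


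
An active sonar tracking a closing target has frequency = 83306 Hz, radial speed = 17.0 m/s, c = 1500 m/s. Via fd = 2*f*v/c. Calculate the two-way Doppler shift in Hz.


fd = 2*f*v/c = 2 * 83306 * 17.0 / 1500 = 1888.27

1888.27 Hz


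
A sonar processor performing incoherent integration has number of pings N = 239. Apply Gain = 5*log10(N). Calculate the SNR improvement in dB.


Gain = 5*log10(239) = 11.89

11.89 dB


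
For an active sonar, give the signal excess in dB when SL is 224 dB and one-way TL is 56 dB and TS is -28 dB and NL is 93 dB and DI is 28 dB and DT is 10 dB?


SE = SL - 2*TL + TS - NL + DI - DT = 224 - 2*56 + (-28) - 93 + 28 - 10 = 9

9 dB


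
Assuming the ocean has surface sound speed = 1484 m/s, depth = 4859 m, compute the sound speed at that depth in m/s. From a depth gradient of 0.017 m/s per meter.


c = 1484 + 0.017 * 4859 = 1566.603

1566.603 m/s


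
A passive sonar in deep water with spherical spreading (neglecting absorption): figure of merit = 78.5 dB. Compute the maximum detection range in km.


At max range FOM = TL, so 20*log10(R) = 78.5
R = 10^(78.5/20) = 8413.95 m = 8.41 km

8.41 km


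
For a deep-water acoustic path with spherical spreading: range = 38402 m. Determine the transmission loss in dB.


TL = 20*log10(38402) = 91.69

91.69 dB


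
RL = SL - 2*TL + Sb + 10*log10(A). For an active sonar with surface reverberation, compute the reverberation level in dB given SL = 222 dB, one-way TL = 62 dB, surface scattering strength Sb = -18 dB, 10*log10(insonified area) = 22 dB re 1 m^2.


102 dB


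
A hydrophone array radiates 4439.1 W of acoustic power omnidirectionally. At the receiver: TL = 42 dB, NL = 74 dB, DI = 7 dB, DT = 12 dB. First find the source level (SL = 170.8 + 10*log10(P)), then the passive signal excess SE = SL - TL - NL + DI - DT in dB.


Step 1: SL = 170.8 + 10*log10(4439.1) = 207.27 dB
Step 2: SE = SL - TL - NL + DI - DT = 207.27 - 42 - 74 + 7 - 12 = 86.27

86.27 dB


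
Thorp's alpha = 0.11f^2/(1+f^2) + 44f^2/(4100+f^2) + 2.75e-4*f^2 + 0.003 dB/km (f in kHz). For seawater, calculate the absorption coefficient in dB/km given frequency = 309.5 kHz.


68.649 dB/km


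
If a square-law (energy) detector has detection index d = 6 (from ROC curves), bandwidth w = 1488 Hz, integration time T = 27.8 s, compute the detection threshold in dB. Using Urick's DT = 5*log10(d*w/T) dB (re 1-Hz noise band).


12.53 dB


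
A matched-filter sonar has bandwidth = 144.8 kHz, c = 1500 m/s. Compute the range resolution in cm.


dR = c/(2*BW) = 1500 / (2 * 144.8e3) = 0.0052 m = 0.52 cm

0.52 cm


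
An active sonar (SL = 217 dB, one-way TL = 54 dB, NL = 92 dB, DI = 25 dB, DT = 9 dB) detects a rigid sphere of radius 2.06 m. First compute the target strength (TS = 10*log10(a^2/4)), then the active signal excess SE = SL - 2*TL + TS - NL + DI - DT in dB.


Step 1: TS = 10*log10(2.06^2/4) = 0.26 dB
Step 2: SE = SL - 2*TL + TS - NL + DI - DT = 217 - 2*54 + (0.26) - 92 + 25 - 9 = 33.26

33.26 dB


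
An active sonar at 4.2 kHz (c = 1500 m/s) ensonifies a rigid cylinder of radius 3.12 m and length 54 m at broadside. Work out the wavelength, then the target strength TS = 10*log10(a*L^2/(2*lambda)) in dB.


Step 1: lambda = c/f = 1500/4200 = 0.35714 m
Step 2: TS = 10*log10(a*L^2/(2*lambda)) = 10*log10(3.12*54^2/(2*0.35714)) = 41.05

41.05 dB


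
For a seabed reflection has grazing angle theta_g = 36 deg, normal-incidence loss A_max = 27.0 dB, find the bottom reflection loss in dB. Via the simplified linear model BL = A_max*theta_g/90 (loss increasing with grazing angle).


10.8 dB


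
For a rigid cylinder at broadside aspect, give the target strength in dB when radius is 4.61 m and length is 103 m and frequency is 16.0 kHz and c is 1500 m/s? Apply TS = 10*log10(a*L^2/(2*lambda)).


54.16 dB


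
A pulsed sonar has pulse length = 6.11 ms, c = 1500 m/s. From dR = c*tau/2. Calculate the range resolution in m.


4.5825 m


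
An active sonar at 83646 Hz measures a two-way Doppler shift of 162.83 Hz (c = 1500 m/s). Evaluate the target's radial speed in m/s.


From fd = 2*f*v/c, v = c*fd/(2*f) = 1500 * 162.83 / (2*83646) = 1.46

1.46 m/s


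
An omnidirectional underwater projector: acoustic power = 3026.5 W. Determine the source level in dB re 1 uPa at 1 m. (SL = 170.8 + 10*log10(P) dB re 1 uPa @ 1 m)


205.61 dB


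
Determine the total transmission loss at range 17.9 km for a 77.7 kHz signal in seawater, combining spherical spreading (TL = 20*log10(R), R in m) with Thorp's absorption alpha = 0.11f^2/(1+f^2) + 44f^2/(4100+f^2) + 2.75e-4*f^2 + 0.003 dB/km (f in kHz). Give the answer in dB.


Step 1 (Thorp): alpha = 0.11*6037.29/(1+6037.29) + 44*6037.29/(4100+6037.29) + 2.75e-4*6037.29 + 0.003 = 27.9776 dB/km
Step 2: TL_spread = 20*log10(17900) = 85.06 dB
Step 3: TL_abs = alpha*R = 27.9776 * 17.9 = 500.8 dB
Step 4: TL_total = 85.06 + 500.8 = 585.86

585.86 dB


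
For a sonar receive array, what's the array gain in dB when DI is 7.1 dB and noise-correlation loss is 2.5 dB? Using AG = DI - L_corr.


AG = DI - L_corr = 7.1 - 2.5 = 4.6

4.6 dB


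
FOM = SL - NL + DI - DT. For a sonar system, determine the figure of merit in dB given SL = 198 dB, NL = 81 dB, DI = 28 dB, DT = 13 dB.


FOM = SL - NL + DI - DT = 198 - 81 + 28 - 13 = 132

132 dB


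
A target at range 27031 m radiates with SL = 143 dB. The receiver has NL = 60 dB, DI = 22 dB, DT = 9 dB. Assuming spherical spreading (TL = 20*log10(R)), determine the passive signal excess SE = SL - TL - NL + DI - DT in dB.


7.36 dB


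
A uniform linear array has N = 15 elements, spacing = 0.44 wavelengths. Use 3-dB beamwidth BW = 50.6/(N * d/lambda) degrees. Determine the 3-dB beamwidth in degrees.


7.67 deg


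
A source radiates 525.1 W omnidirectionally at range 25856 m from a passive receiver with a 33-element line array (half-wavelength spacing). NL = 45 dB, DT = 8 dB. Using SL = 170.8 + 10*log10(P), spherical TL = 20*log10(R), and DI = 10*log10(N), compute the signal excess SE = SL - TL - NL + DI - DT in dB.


Step 1: SL = 170.8 + 10*log10(525.1) = 198.0 dB
Step 2: TL = 20*log10(25856) = 88.25 dB
Step 3: DI = 10*log10(33) = 15.19 dB
Step 4: SE = SL - TL - NL + DI - DT = 198.0 - 88.25 - 45 + 15.19 - 8 = 71.94

71.94 dB


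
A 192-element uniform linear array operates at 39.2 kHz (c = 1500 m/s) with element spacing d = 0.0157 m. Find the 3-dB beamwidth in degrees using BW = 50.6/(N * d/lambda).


Step 1: lambda = 1500/39200 = 0.03827 m
Step 2: d/lambda = 0.0157/0.03827 = 0.4102
Step 3: BW = 50.6/(N * d/lambda) = 50.6/(192 * 0.4102) = 0.64

0.64 deg


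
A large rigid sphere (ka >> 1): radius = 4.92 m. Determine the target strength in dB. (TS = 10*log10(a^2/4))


7.82 dB


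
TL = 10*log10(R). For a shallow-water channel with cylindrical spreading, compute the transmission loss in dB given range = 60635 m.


TL = 10*log10(60635) = 47.83

47.83 dB


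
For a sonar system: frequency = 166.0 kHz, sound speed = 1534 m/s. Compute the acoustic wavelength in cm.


0.92 cm


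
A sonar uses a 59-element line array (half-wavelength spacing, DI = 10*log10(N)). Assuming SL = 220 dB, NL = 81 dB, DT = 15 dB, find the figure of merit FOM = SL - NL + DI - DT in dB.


Step 1: DI = 10*log10(59) = 17.71 dB
Step 2: FOM = SL - NL + DI - DT = 220 - 81 + 17.71 - 15 = 141.71

141.71 dB


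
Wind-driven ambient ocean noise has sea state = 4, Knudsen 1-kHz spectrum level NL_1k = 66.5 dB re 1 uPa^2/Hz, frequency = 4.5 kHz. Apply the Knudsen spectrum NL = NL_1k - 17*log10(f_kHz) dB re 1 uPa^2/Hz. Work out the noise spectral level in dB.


NL = NL_1k - 17*log10(f_kHz) = 66.5 - 17*log10(4.5) = 66.5 - (11.1) = 55.4

55.4 dB


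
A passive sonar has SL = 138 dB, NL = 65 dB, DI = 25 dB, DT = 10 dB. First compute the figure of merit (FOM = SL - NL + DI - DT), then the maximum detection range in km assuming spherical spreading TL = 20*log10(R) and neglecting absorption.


Step 1: FOM = SL - NL + DI - DT = 138 - 65 + 25 - 10 = 88 dB
Step 2: at max range FOM = TL = 20*log10(R), so R = 10^(88/20) = 25118.86 m = 25.12 km

25.12 km


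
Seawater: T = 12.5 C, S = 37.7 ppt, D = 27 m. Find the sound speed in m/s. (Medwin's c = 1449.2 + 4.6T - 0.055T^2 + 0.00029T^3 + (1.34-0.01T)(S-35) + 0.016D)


c = 1449.2 + 4.6*12.5 - 0.055*12.5^2 + 0.00029*12.5^3 + (1.34 - 0.01*12.5)*(37.7 - 35) + 0.016*27 = 1502.39

1502.39 m/s


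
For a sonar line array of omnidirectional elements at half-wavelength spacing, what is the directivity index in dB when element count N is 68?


DI = 10*log10(68) = 18.33

18.33 dB


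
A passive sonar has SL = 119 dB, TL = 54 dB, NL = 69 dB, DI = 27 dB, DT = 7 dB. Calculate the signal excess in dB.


SE = SL - TL - NL + DI - DT = 119 - 54 - 69 + 27 - 7 = 16

16 dB


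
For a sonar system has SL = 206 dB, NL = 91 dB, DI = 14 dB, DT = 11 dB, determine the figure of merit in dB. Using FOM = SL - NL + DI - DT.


FOM = SL - NL + DI - DT = 206 - 91 + 14 - 11 = 118

118 dB


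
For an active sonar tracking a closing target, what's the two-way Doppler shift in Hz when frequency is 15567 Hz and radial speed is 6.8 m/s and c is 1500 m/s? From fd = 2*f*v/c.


141.14 Hz


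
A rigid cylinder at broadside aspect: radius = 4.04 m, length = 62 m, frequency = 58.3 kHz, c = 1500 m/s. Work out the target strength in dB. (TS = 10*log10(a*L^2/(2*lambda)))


lambda = 1500/58300 = 0.02573 m
TS = 10*log10(4.04*62^2/(2*0.02573)) = 54.8

54.8 dB


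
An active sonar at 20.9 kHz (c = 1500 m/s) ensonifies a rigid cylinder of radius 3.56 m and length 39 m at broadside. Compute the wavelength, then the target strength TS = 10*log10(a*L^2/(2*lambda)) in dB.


Step 1: lambda = c/f = 1500/20900 = 0.07177 m
Step 2: TS = 10*log10(a*L^2/(2*lambda)) = 10*log10(3.56*39^2/(2*0.07177)) = 45.77

45.77 dB


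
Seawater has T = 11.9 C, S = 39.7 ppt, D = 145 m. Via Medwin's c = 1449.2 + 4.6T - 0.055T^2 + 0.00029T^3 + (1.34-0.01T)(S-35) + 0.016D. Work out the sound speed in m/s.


c = 1449.2 + 4.6*11.9 - 0.055*11.9^2 + 0.00029*11.9^3 + (1.34 - 0.01*11.9)*(39.7 - 35) + 0.016*145 = 1504.7

1504.7 m/s


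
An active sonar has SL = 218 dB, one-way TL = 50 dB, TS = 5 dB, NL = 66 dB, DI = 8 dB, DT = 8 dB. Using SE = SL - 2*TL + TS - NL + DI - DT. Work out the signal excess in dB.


57 dB


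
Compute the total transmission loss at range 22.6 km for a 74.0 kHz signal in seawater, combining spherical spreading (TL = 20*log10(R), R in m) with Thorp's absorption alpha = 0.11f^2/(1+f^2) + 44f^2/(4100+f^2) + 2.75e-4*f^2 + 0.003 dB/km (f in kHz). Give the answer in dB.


692.31 dB


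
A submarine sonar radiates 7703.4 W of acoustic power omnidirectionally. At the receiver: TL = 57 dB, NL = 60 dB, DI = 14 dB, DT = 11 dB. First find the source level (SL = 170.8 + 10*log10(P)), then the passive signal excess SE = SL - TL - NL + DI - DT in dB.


Step 1: SL = 170.8 + 10*log10(7703.4) = 209.67 dB
Step 2: SE = SL - TL - NL + DI - DT = 209.67 - 57 - 60 + 14 - 11 = 95.67

95.67 dB


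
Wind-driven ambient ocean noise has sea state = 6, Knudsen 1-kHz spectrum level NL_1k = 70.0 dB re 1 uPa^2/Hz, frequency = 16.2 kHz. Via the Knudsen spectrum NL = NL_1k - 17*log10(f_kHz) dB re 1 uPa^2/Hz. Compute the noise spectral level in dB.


NL = NL_1k - 17*log10(f_kHz) = 70.0 - 17*log10(16.2) = 70.0 - (20.56) = 49.44

49.44 dB


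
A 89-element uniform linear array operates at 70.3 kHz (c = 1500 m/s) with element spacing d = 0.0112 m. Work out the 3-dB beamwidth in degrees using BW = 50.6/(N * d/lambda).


1.08 deg


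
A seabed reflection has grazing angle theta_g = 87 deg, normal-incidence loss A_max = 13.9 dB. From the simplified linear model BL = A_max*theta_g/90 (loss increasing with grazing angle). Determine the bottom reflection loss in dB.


13.44 dB


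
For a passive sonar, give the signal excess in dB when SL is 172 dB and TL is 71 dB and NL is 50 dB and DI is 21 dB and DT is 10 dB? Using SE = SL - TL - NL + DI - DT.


SE = SL - TL - NL + DI - DT = 172 - 71 - 50 + 21 - 10 = 62

62 dB


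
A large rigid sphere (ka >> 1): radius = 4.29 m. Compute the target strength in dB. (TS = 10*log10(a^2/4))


6.63 dB


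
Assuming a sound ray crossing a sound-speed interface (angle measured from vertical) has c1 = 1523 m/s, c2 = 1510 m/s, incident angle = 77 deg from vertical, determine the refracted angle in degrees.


75.03 deg


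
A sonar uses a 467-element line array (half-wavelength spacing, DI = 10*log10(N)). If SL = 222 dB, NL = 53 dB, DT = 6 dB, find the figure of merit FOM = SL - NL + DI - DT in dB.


Step 1: DI = 10*log10(467) = 26.69 dB
Step 2: FOM = SL - NL + DI - DT = 222 - 53 + 26.69 - 6 = 189.69

189.69 dB


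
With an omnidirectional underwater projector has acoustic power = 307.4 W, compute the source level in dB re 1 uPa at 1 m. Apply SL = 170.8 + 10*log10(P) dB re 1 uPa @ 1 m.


SL = 170.8 + 10*log10(307.4) = 170.8 + 24.88 = 195.68

195.68 dB


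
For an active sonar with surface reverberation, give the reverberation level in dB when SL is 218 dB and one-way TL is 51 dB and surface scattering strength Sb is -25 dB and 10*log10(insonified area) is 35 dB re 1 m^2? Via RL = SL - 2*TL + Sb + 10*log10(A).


126 dB


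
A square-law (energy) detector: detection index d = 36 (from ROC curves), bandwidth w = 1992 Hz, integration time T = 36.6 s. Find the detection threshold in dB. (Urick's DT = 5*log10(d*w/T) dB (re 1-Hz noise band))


DT = 5*log10(d*w/T) = 5*log10(36 * 1992 / 36.6) = 5*log10(1959.34) = 16.46

16.46 dB


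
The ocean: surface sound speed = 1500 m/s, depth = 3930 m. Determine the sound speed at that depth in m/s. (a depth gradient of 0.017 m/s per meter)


c = 1500 + 0.017 * 3930 = 1566.81

1566.81 m/s


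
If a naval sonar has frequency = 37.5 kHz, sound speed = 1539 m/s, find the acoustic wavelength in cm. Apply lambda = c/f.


4.1 cm


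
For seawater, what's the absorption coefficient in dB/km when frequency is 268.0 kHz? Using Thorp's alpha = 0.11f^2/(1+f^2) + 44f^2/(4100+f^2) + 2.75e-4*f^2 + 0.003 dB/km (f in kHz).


f^2 = 71824.0
alpha = 0.11*71824.0/(1+71824.0) + 44*71824.0/(4100+71824.0) + 2.75e-4*71824.0 + 0.003 = 61.489

61.489 dB/km


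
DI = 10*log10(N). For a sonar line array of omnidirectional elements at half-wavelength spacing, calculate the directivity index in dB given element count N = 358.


25.54 dB


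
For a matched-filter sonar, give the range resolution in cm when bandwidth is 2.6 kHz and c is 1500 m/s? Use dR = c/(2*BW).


28.85 cm


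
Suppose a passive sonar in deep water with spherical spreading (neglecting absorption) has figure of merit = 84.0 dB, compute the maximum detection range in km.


15.85 km


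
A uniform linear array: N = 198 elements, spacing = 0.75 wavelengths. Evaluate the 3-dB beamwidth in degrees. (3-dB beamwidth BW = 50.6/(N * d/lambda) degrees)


BW = 50.6 / (198 * 0.75) = 50.6 / 148.5 = 0.34

0.34 deg


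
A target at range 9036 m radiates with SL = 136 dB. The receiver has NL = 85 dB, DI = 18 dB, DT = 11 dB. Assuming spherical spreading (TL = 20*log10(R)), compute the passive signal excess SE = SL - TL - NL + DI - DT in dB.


Step 1: TL = 20*log10(9036) = 79.12 dB
Step 2: SE = 136 - 79.12 - 85 + 18 - 11 = -21.12

-21.12 dB


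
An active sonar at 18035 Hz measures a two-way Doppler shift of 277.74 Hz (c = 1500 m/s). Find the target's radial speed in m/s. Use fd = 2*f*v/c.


From fd = 2*f*v/c, v = c*fd/(2*f) = 1500 * 277.74 / (2*18035) = 11.55

11.55 m/s


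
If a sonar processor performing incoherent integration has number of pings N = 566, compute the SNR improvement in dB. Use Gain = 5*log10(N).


Gain = 5*log10(566) = 13.76

13.76 dB


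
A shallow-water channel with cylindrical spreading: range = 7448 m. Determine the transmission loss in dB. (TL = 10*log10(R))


TL = 10*log10(7448) = 38.72

38.72 dB


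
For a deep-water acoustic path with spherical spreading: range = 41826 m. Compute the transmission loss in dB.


92.43 dB


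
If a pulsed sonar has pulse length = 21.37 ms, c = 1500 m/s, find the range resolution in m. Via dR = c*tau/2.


dR = c*tau/2 = 1500 * 21.37e-3 / 2 = 16.0275

16.0275 m


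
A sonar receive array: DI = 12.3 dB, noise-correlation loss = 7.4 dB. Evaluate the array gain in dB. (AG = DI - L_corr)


AG = DI - L_corr = 12.3 - 7.4 = 4.9

4.9 dB


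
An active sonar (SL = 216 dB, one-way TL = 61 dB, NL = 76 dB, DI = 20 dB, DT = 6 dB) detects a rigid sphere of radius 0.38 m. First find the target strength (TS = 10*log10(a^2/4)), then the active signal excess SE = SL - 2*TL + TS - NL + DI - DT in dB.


Step 1: TS = 10*log10(0.38^2/4) = -14.42 dB
Step 2: SE = SL - 2*TL + TS - NL + DI - DT = 216 - 2*61 + (-14.42) - 76 + 20 - 6 = 17.58

17.58 dB


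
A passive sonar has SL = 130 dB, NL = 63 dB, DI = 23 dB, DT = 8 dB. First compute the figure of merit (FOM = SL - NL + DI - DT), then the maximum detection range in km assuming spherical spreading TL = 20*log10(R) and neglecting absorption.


Step 1: FOM = SL - NL + DI - DT = 130 - 63 + 23 - 8 = 82 dB
Step 2: at max range FOM = TL = 20*log10(R), so R = 10^(82/20) = 12589.25 m = 12.59 km

12.59 km


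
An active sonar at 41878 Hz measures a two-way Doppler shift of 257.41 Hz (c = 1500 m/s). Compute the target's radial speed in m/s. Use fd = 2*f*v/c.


From fd = 2*f*v/c, v = c*fd/(2*f) = 1500 * 257.41 / (2*41878) = 4.61

4.61 m/s


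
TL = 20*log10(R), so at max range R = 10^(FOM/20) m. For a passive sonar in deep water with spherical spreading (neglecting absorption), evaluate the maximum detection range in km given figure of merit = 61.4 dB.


At max range FOM = TL, so 20*log10(R) = 61.4
R = 10^(61.4/20) = 1174.9 m = 1.17 km

1.17 km


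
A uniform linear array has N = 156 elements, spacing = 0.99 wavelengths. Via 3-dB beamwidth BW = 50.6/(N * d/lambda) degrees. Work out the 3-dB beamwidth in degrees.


0.33 deg


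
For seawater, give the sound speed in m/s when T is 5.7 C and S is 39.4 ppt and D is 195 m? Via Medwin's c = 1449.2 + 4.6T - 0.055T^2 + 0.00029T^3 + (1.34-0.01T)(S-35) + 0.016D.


c = 1449.2 + 4.6*5.7 - 0.055*5.7^2 + 0.00029*5.7^3 + (1.34 - 0.01*5.7)*(39.4 - 35) + 0.016*195 = 1482.45

1482.45 m/s


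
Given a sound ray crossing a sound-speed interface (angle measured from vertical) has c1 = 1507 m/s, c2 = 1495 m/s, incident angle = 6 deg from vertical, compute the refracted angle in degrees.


sin(theta2) = (c2/c1)*sin(theta1) = (1495/1507)*sin(6 deg) = 0.1037
theta2 = arcsin(0.1037) = 5.95

5.95 deg


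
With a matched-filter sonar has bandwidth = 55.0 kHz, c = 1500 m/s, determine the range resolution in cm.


dR = c/(2*BW) = 1500 / (2 * 55.0e3) = 0.0136 m = 1.36 cm

1.36 cm


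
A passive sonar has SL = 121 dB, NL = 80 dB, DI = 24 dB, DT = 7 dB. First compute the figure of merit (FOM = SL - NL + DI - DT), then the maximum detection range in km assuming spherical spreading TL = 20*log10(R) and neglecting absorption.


Step 1: FOM = SL - NL + DI - DT = 121 - 80 + 24 - 7 = 58 dB
Step 2: at max range FOM = TL = 20*log10(R), so R = 10^(58/20) = 794.33 m = 0.79 km

0.79 km


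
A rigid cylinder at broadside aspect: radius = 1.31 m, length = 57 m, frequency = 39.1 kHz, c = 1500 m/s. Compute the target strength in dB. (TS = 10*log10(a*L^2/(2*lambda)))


lambda = 1500/39100 = 0.03836 m
TS = 10*log10(1.31*57^2/(2*0.03836)) = 47.44

47.44 dB


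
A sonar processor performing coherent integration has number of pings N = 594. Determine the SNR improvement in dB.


27.74 dB


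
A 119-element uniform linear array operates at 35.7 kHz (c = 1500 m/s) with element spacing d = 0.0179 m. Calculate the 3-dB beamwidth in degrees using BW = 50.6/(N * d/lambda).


1.0 deg


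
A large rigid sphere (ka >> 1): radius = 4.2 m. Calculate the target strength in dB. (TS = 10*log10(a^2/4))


TS = 10*log10(4.2^2 / 4) = 10*log10(4.41) = 6.44

6.44 dB


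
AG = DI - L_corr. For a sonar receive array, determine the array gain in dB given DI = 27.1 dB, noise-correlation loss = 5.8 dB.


21.3 dB


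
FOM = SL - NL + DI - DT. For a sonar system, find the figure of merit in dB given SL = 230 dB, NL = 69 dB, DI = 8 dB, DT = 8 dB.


FOM = SL - NL + DI - DT = 230 - 69 + 8 - 8 = 161

161 dB


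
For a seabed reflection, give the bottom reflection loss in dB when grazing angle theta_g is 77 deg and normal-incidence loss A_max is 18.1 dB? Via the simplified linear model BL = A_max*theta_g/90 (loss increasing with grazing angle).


BL = A_max * theta_g / 90 = 18.1 * 77 / 90 = 15.49

15.49 dB


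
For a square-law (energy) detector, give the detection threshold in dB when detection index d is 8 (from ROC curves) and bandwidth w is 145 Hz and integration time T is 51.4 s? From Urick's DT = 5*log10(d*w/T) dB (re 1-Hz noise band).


DT = 5*log10(d*w/T) = 5*log10(8 * 145 / 51.4) = 5*log10(22.57) = 6.77

6.77 dB


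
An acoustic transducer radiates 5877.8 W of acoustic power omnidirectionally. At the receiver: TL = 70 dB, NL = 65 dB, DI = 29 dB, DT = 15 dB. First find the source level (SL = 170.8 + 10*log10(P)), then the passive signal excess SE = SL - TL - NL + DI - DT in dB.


Step 1: SL = 170.8 + 10*log10(5877.8) = 208.49 dB
Step 2: SE = SL - TL - NL + DI - DT = 208.49 - 70 - 65 + 29 - 15 = 87.49

87.49 dB


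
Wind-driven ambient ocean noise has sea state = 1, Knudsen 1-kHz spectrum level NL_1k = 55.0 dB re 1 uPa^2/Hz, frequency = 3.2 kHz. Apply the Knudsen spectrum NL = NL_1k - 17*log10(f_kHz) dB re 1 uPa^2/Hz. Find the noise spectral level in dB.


NL = NL_1k - 17*log10(f_kHz) = 55.0 - 17*log10(3.2) = 55.0 - (8.59) = 46.41

46.41 dB


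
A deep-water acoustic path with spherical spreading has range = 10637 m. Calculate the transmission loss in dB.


TL = 20*log10(10637) = 80.54

80.54 dB


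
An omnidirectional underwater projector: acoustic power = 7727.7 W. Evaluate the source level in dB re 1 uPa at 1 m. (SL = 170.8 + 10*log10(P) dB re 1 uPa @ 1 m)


SL = 170.8 + 10*log10(7727.7) = 170.8 + 38.88 = 209.68

209.68 dB


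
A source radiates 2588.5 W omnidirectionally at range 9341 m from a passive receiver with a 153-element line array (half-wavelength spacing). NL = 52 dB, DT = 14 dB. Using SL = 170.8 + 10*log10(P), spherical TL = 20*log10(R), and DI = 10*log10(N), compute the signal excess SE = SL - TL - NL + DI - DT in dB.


81.37 dB


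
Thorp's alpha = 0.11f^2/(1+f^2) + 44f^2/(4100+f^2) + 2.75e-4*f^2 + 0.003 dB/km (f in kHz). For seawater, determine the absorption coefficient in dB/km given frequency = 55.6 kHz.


19.877 dB/km


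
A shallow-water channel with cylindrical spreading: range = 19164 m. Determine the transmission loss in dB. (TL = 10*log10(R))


TL = 10*log10(19164) = 42.82

42.82 dB


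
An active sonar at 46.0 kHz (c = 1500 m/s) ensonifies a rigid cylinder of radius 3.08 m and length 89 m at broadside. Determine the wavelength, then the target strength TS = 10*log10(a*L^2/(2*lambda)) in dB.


Step 1: lambda = c/f = 1500/46000 = 0.03261 m
Step 2: TS = 10*log10(a*L^2/(2*lambda)) = 10*log10(3.08*89^2/(2*0.03261)) = 55.73

55.73 dB


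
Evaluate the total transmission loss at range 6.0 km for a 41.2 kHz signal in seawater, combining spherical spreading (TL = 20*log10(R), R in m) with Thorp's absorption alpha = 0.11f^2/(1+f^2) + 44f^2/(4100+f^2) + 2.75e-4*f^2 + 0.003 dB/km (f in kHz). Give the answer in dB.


156.34 dB


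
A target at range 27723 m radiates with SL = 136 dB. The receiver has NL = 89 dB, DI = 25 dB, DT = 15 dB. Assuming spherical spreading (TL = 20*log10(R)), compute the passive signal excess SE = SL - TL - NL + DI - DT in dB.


-31.86 dB


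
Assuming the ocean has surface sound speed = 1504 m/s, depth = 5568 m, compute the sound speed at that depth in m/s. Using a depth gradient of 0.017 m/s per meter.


c = 1504 + 0.017 * 5568 = 1598.656

1598.656 m/s


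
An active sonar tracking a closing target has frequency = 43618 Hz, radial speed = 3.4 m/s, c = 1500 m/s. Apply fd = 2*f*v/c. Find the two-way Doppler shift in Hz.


fd = 2*f*v/c = 2 * 43618 * 3.4 / 1500 = 197.73

197.73 Hz


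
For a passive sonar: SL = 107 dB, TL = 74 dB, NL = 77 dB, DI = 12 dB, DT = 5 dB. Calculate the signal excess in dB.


SE = SL - TL - NL + DI - DT = 107 - 74 - 77 + 12 - 5 = -37

-37 dB


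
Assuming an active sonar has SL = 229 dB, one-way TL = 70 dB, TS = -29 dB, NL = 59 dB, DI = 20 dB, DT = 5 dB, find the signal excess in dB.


SE = SL - 2*TL + TS - NL + DI - DT = 229 - 2*70 + (-29) - 59 + 20 - 5 = 16

16 dB


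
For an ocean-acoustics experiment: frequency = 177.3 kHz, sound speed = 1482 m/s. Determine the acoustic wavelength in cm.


lambda = c/f = 1482 / 177300 = 0.0084 m = 0.84 cm

0.84 cm


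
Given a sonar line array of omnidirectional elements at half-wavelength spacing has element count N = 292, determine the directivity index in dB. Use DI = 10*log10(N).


DI = 10*log10(292) = 24.65

24.65 dB


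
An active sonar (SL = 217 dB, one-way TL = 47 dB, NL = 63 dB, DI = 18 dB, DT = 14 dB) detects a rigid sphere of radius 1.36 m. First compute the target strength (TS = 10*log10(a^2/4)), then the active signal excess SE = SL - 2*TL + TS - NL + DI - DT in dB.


Step 1: TS = 10*log10(1.36^2/4) = -3.35 dB
Step 2: SE = SL - 2*TL + TS - NL + DI - DT = 217 - 2*47 + (-3.35) - 63 + 18 - 14 = 60.65

60.65 dB


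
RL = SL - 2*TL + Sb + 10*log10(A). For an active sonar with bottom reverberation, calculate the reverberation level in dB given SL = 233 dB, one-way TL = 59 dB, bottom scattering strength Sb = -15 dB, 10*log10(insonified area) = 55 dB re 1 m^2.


RL = SL - 2*TL + Sb + 10*log10(A) = 233 - 2*59 + (-15) + 55 = 155

155 dB


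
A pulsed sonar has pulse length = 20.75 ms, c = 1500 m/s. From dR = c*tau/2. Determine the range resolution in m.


dR = c*tau/2 = 1500 * 20.75e-3 / 2 = 15.5625

15.5625 m


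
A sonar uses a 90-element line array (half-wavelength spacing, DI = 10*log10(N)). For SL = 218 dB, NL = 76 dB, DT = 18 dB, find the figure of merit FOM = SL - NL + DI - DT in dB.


Step 1: DI = 10*log10(90) = 19.54 dB
Step 2: FOM = SL - NL + DI - DT = 218 - 76 + 19.54 - 18 = 143.54

143.54 dB


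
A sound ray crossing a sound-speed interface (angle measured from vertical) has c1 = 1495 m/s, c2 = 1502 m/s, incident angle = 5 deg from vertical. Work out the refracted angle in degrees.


sin(theta2) = (c2/c1)*sin(theta1) = (1502/1495)*sin(5 deg) = 0.08756
theta2 = arcsin(0.08756) = 5.02

5.02 deg


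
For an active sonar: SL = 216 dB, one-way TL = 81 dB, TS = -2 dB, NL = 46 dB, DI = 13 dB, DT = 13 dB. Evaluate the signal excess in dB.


6 dB


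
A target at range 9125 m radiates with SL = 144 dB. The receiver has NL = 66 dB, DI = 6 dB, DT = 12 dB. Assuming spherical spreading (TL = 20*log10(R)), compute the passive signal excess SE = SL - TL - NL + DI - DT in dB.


Step 1: TL = 20*log10(9125) = 79.2 dB
Step 2: SE = 144 - 79.2 - 66 + 6 - 12 = -7.2

-7.2 dB


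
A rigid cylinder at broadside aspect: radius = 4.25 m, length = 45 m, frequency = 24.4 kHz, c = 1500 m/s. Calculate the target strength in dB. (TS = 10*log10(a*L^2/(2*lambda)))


48.45 dB


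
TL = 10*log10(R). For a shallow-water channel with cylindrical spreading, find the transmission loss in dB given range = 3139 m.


TL = 10*log10(3139) = 34.97

34.97 dB


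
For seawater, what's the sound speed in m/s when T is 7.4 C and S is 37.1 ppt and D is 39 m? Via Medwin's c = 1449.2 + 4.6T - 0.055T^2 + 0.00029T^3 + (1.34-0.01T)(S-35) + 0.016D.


c = 1449.2 + 4.6*7.4 - 0.055*7.4^2 + 0.00029*7.4^3 + (1.34 - 0.01*7.4)*(37.1 - 35) + 0.016*39 = 1483.63

1483.63 m/s


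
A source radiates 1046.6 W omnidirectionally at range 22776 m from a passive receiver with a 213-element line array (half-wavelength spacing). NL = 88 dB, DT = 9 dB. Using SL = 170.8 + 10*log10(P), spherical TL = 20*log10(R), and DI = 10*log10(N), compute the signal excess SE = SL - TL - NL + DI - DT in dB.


Step 1: SL = 170.8 + 10*log10(1046.6) = 201.0 dB
Step 2: TL = 20*log10(22776) = 87.15 dB
Step 3: DI = 10*log10(213) = 23.28 dB
Step 4: SE = SL - TL - NL + DI - DT = 201.0 - 87.15 - 88 + 23.28 - 9 = 40.13

40.13 dB


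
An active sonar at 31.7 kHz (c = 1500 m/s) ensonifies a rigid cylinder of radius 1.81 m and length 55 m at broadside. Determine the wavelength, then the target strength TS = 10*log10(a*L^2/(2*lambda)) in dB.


Step 1: lambda = c/f = 1500/31700 = 0.04732 m
Step 2: TS = 10*log10(a*L^2/(2*lambda)) = 10*log10(1.81*55^2/(2*0.04732)) = 47.62

47.62 dB


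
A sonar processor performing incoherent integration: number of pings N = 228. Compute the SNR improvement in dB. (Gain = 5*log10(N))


Gain = 5*log10(228) = 11.79

11.79 dB


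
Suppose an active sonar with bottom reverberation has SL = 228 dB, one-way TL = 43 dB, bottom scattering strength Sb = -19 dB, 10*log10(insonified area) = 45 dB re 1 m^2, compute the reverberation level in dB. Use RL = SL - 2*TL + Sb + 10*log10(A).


RL = SL - 2*TL + Sb + 10*log10(A) = 228 - 2*43 + (-19) + 45 = 168

168 dB


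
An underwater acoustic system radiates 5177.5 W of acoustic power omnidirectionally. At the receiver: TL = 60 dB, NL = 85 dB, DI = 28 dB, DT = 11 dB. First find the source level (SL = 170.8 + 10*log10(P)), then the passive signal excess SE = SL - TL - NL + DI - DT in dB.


Step 1: SL = 170.8 + 10*log10(5177.5) = 207.94 dB
Step 2: SE = SL - TL - NL + DI - DT = 207.94 - 60 - 85 + 28 - 11 = 79.94

79.94 dB


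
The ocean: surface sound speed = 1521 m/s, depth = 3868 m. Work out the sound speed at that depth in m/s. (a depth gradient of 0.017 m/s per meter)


c = 1521 + 0.017 * 3868 = 1586.756

1586.756 m/s


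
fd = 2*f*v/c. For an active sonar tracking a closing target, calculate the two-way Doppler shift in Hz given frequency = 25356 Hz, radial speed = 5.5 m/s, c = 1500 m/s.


185.94 Hz


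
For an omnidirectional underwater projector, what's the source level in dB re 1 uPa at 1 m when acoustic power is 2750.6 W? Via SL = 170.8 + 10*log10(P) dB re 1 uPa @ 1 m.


SL = 170.8 + 10*log10(2750.6) = 170.8 + 34.39 = 205.19

205.19 dB


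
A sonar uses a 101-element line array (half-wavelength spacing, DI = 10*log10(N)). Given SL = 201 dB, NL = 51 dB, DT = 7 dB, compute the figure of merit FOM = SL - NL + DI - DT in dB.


163.04 dB


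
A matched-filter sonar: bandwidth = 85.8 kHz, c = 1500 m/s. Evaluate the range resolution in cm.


dR = c/(2*BW) = 1500 / (2 * 85.8e3) = 0.0087 m = 0.87 cm

0.87 cm
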